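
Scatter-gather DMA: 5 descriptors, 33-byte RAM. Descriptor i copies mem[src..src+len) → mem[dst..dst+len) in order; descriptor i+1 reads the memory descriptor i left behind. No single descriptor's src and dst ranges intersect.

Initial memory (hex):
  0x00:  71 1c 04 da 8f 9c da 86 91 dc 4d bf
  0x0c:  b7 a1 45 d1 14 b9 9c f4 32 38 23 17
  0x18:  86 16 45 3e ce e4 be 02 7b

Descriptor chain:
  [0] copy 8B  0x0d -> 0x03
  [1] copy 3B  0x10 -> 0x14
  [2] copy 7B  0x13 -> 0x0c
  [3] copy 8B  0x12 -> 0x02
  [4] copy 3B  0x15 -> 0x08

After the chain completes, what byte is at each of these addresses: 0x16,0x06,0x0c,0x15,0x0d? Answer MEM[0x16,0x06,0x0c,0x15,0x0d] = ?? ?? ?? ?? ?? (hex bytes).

MEM[0x16,0x06,0x0c,0x15,0x0d] = 9c 9c f4 b9 14

  after D0: wrote 8B at 0x03 = a145d114b99cf432
  after D1: wrote 3B at 0x14 = 14b99c
  after D2: wrote 7B at 0x0c = f414b99c178616
  after D3: wrote 8B at 0x02 = 16f414b99c178616
  after D4: wrote 3B at 0x08 = b99c17
query mem[0x16]=0x9c, mem[0x06]=0x9c, mem[0x0c]=0xf4, mem[0x15]=0xb9, mem[0x0d]=0x14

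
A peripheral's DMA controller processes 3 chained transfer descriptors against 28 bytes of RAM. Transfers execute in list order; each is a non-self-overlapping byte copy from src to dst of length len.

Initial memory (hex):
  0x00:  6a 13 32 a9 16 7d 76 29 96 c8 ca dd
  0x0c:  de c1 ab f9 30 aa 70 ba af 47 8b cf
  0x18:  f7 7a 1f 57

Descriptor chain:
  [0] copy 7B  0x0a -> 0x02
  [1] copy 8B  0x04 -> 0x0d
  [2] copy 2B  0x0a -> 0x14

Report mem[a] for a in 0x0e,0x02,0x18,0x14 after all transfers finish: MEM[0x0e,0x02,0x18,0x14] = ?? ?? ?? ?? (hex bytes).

D0: mem[0x02..0x08] <- [ca dd de c1 ab f9 30]
D1: mem[0x0d..0x14] <- [de c1 ab f9 30 c8 ca dd]
D2: mem[0x14..0x15] <- [ca dd]
query mem[0x0e]=0xc1, mem[0x02]=0xca, mem[0x18]=0xf7, mem[0x14]=0xca

MEM[0x0e,0x02,0x18,0x14] = c1 ca f7 ca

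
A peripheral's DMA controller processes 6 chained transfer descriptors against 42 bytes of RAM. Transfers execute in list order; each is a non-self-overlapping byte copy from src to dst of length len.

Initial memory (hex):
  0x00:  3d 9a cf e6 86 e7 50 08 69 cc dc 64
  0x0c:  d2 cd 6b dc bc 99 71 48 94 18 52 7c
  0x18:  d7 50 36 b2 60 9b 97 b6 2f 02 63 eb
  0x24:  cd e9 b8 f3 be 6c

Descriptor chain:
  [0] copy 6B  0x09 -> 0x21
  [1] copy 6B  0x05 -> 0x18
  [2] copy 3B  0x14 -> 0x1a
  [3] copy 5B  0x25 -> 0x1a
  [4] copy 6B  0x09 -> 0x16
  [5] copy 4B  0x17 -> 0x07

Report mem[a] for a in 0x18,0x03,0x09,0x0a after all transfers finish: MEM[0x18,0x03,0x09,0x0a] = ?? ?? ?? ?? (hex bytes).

[0] 0x09->0x21 len=6 : cc dc 64 d2 cd 6b
[1] 0x05->0x18 len=6 : e7 50 08 69 cc dc
[2] 0x14->0x1a len=3 : 94 18 52
[3] 0x25->0x1a len=5 : cd 6b f3 be 6c
[4] 0x09->0x16 len=6 : cc dc 64 d2 cd 6b
[5] 0x17->0x07 len=4 : dc 64 d2 cd
query mem[0x18]=0x64, mem[0x03]=0xe6, mem[0x09]=0xd2, mem[0x0a]=0xcd

MEM[0x18,0x03,0x09,0x0a] = 64 e6 d2 cd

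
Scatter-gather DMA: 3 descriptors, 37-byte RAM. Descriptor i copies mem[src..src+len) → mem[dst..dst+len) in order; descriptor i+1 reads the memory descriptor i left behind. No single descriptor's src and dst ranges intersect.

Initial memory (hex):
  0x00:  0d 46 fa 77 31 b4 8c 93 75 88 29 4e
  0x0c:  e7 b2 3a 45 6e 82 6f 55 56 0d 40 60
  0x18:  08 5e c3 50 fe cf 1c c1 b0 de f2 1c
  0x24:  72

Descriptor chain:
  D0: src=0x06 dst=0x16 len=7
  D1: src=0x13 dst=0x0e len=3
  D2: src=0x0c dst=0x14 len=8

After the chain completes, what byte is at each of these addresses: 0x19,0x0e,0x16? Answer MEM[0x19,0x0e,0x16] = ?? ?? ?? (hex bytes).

#0 dst[0x16+7] := {0x8c,0x93,0x75,0x88,0x29,0x4e,0xe7}
#1 dst[0x0e+3] := {0x55,0x56,0x0d}
#2 dst[0x14+8] := {0xe7,0xb2,0x55,0x56,0x0d,0x82,0x6f,0x55}
query mem[0x19]=0x82, mem[0x0e]=0x55, mem[0x16]=0x55

MEM[0x19,0x0e,0x16] = 82 55 55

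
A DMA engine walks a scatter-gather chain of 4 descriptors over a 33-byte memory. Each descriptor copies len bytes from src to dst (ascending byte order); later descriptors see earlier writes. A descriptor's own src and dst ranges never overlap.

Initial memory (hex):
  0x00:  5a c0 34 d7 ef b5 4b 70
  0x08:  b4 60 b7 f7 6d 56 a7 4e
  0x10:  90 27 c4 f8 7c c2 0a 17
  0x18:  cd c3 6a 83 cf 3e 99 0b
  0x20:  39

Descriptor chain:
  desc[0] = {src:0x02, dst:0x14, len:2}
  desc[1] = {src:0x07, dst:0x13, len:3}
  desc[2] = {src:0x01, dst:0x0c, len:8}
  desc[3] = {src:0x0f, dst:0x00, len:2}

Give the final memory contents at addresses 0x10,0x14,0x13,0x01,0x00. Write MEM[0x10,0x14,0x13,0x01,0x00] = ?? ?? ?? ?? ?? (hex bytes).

MEM[0x10,0x14,0x13,0x01,0x00] = b5 b4 b4 b5 ef

#0 dst[0x14+2] := {0x34,0xd7}
#1 dst[0x13+3] := {0x70,0xb4,0x60}
#2 dst[0x0c+8] := {0xc0,0x34,0xd7,0xef,0xb5,0x4b,0x70,0xb4}
#3 dst[0x00+2] := {0xef,0xb5}
query mem[0x10]=0xb5, mem[0x14]=0xb4, mem[0x13]=0xb4, mem[0x01]=0xb5, mem[0x00]=0xef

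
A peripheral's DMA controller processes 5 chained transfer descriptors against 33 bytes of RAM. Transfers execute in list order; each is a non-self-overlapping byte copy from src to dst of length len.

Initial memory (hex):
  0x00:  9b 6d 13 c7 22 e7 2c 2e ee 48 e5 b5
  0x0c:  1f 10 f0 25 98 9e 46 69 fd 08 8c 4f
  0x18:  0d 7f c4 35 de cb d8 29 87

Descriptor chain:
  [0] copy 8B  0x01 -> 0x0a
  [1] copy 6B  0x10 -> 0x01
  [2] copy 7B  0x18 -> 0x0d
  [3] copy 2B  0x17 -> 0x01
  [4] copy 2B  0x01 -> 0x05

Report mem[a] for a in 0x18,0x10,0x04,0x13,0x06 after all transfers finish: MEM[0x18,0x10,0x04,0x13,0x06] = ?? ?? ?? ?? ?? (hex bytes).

[0] 0x01->0x0a len=8 : 6d 13 c7 22 e7 2c 2e ee
[1] 0x10->0x01 len=6 : 2e ee 46 69 fd 08
[2] 0x18->0x0d len=7 : 0d 7f c4 35 de cb d8
[3] 0x17->0x01 len=2 : 4f 0d
[4] 0x01->0x05 len=2 : 4f 0d
query mem[0x18]=0x0d, mem[0x10]=0x35, mem[0x04]=0x69, mem[0x13]=0xd8, mem[0x06]=0x0d

MEM[0x18,0x10,0x04,0x13,0x06] = 0d 35 69 d8 0d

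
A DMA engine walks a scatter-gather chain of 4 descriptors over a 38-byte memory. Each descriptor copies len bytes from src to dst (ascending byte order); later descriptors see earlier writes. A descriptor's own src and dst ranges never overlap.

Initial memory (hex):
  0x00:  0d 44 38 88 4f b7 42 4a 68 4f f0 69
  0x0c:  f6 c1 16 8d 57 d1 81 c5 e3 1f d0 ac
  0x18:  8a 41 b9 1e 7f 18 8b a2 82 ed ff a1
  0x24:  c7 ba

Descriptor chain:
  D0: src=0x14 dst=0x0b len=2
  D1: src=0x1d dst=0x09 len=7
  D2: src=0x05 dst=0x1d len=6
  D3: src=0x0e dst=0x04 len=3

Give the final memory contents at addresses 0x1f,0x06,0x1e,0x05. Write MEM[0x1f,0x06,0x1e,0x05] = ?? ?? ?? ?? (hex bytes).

MEM[0x1f,0x06,0x1e,0x05] = 4a 57 42 a1

[0] 0x14->0x0b len=2 : e3 1f
[1] 0x1d->0x09 len=7 : 18 8b a2 82 ed ff a1
[2] 0x05->0x1d len=6 : b7 42 4a 68 18 8b
[3] 0x0e->0x04 len=3 : ff a1 57
query mem[0x1f]=0x4a, mem[0x06]=0x57, mem[0x1e]=0x42, mem[0x05]=0xa1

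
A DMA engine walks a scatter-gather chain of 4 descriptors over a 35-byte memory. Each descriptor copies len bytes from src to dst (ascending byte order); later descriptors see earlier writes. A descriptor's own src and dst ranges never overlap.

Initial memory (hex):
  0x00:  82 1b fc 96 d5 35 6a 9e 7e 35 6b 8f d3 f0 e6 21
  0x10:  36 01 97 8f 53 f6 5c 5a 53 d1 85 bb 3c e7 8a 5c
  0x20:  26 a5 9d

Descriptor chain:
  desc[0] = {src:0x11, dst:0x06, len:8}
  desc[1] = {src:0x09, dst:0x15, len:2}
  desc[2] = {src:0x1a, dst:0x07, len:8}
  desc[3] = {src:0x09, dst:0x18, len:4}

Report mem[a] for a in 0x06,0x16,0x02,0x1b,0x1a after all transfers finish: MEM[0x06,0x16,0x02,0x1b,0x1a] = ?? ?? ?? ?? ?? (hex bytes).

D0: mem[0x06..0x0d] <- [01 97 8f 53 f6 5c 5a 53]
D1: mem[0x15..0x16] <- [53 f6]
D2: mem[0x07..0x0e] <- [85 bb 3c e7 8a 5c 26 a5]
D3: mem[0x18..0x1b] <- [3c e7 8a 5c]
query mem[0x06]=0x01, mem[0x16]=0xf6, mem[0x02]=0xfc, mem[0x1b]=0x5c, mem[0x1a]=0x8a

MEM[0x06,0x16,0x02,0x1b,0x1a] = 01 f6 fc 5c 8a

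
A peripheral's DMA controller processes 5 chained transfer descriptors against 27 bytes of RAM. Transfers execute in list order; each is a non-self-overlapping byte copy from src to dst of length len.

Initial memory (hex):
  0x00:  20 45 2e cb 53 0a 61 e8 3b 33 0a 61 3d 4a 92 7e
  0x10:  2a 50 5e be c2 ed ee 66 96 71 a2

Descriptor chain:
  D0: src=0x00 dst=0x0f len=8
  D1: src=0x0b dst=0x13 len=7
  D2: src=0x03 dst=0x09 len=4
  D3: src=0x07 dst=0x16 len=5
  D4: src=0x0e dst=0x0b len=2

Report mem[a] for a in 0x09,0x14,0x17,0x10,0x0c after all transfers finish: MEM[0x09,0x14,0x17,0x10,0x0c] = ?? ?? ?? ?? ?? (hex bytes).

  after D0: wrote 8B at 0x0f = 20452ecb530a61e8
  after D1: wrote 7B at 0x13 = 613d4a9220452e
  after D2: wrote 4B at 0x09 = cb530a61
  after D3: wrote 5B at 0x16 = e83bcb530a
  after D4: wrote 2B at 0x0b = 9220
query mem[0x09]=0xcb, mem[0x14]=0x3d, mem[0x17]=0x3b, mem[0x10]=0x45, mem[0x0c]=0x20

MEM[0x09,0x14,0x17,0x10,0x0c] = cb 3d 3b 45 20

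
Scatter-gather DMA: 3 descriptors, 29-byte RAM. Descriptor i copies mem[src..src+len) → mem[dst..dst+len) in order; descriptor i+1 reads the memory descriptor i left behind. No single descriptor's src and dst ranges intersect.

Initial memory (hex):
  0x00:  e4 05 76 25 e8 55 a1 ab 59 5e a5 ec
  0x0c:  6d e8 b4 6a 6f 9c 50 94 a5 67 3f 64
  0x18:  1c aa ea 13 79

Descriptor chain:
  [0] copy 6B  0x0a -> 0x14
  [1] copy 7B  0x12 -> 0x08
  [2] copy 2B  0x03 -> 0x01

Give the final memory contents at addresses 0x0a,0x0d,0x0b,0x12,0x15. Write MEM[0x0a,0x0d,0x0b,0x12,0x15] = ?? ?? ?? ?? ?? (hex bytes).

MEM[0x0a,0x0d,0x0b,0x12,0x15] = a5 e8 ec 50 ec

[0] 0x0a->0x14 len=6 : a5 ec 6d e8 b4 6a
[1] 0x12->0x08 len=7 : 50 94 a5 ec 6d e8 b4
[2] 0x03->0x01 len=2 : 25 e8
query mem[0x0a]=0xa5, mem[0x0d]=0xe8, mem[0x0b]=0xec, mem[0x12]=0x50, mem[0x15]=0xec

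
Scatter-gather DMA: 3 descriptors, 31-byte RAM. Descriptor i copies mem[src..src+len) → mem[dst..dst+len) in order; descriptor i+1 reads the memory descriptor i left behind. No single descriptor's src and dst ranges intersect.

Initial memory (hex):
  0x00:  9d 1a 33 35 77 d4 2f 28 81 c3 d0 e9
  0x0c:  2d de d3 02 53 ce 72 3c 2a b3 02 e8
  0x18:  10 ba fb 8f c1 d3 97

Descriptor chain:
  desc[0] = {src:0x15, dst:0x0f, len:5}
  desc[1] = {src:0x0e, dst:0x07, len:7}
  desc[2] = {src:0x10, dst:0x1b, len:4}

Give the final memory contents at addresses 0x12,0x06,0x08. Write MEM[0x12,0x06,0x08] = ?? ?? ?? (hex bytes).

MEM[0x12,0x06,0x08] = 10 2f b3

D0: mem[0x0f..0x13] <- [b3 02 e8 10 ba]
D1: mem[0x07..0x0d] <- [d3 b3 02 e8 10 ba 2a]
D2: mem[0x1b..0x1e] <- [02 e8 10 ba]
query mem[0x12]=0x10, mem[0x06]=0x2f, mem[0x08]=0xb3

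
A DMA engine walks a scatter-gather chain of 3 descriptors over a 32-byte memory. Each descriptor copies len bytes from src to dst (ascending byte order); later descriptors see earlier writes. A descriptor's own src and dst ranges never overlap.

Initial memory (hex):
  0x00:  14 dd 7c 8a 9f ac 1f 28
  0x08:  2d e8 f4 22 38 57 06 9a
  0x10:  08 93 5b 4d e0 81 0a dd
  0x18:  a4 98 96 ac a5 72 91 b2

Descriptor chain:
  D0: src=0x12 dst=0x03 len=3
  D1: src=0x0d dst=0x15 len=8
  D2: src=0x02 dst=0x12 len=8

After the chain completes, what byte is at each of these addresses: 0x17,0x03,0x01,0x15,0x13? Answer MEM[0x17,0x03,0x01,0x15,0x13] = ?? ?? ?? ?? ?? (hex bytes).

MEM[0x17,0x03,0x01,0x15,0x13] = 28 5b dd e0 5b

#0 dst[0x03+3] := {0x5b,0x4d,0xe0}
#1 dst[0x15+8] := {0x57,0x06,0x9a,0x08,0x93,0x5b,0x4d,0xe0}
#2 dst[0x12+8] := {0x7c,0x5b,0x4d,0xe0,0x1f,0x28,0x2d,0xe8}
query mem[0x17]=0x28, mem[0x03]=0x5b, mem[0x01]=0xdd, mem[0x15]=0xe0, mem[0x13]=0x5b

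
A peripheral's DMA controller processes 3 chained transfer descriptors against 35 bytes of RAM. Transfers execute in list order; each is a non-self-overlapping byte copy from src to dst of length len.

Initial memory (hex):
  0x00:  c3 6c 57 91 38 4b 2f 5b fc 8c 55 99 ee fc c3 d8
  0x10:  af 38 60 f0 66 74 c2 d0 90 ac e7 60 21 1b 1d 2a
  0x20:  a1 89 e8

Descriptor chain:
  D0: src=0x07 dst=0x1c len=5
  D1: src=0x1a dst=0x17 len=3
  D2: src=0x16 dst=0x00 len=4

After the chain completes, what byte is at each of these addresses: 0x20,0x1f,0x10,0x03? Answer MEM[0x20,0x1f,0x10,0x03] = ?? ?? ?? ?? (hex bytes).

MEM[0x20,0x1f,0x10,0x03] = 99 55 af 5b

#0 dst[0x1c+5] := {0x5b,0xfc,0x8c,0x55,0x99}
#1 dst[0x17+3] := {0xe7,0x60,0x5b}
#2 dst[0x00+4] := {0xc2,0xe7,0x60,0x5b}
query mem[0x20]=0x99, mem[0x1f]=0x55, mem[0x10]=0xaf, mem[0x03]=0x5b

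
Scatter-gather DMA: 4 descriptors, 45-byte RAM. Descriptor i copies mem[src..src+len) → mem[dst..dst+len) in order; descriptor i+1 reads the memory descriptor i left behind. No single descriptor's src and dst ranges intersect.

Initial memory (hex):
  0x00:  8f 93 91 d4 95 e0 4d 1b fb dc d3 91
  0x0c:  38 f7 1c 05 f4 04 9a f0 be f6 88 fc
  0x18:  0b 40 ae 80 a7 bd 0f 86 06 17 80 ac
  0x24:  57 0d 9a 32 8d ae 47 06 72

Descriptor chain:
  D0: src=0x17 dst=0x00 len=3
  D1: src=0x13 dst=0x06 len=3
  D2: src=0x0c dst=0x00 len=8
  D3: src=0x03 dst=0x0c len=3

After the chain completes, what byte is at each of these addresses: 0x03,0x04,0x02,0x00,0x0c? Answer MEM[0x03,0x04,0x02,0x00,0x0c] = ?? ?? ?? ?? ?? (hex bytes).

D0: mem[0x00..0x02] <- [fc 0b 40]
D1: mem[0x06..0x08] <- [f0 be f6]
D2: mem[0x00..0x07] <- [38 f7 1c 05 f4 04 9a f0]
D3: mem[0x0c..0x0e] <- [05 f4 04]
query mem[0x03]=0x05, mem[0x04]=0xf4, mem[0x02]=0x1c, mem[0x00]=0x38, mem[0x0c]=0x05

MEM[0x03,0x04,0x02,0x00,0x0c] = 05 f4 1c 38 05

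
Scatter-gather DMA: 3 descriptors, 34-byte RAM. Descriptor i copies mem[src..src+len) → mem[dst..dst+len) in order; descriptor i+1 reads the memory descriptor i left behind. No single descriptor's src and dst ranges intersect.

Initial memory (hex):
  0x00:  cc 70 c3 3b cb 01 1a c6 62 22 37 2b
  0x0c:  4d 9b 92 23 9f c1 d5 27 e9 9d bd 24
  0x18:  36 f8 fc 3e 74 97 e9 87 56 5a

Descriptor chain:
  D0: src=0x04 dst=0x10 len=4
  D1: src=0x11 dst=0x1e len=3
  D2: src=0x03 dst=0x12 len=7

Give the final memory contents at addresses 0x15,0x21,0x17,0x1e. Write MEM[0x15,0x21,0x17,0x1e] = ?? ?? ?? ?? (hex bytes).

  after D0: wrote 4B at 0x10 = cb011ac6
  after D1: wrote 3B at 0x1e = 011ac6
  after D2: wrote 7B at 0x12 = 3bcb011ac66222
query mem[0x15]=0x1a, mem[0x21]=0x5a, mem[0x17]=0x62, mem[0x1e]=0x01

MEM[0x15,0x21,0x17,0x1e] = 1a 5a 62 01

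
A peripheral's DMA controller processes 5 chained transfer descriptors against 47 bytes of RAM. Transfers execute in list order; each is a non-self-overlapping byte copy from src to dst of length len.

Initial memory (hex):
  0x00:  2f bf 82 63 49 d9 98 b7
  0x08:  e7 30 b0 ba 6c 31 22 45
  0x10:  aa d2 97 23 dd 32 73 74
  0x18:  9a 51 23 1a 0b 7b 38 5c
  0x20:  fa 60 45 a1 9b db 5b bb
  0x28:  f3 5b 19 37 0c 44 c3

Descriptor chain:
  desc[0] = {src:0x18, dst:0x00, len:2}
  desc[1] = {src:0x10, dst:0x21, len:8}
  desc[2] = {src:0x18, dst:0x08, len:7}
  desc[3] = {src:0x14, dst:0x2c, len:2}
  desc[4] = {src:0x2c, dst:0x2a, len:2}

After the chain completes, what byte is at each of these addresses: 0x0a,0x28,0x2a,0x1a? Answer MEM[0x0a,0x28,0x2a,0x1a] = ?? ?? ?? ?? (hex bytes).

[0] 0x18->0x00 len=2 : 9a 51
[1] 0x10->0x21 len=8 : aa d2 97 23 dd 32 73 74
[2] 0x18->0x08 len=7 : 9a 51 23 1a 0b 7b 38
[3] 0x14->0x2c len=2 : dd 32
[4] 0x2c->0x2a len=2 : dd 32
query mem[0x0a]=0x23, mem[0x28]=0x74, mem[0x2a]=0xdd, mem[0x1a]=0x23

MEM[0x0a,0x28,0x2a,0x1a] = 23 74 dd 23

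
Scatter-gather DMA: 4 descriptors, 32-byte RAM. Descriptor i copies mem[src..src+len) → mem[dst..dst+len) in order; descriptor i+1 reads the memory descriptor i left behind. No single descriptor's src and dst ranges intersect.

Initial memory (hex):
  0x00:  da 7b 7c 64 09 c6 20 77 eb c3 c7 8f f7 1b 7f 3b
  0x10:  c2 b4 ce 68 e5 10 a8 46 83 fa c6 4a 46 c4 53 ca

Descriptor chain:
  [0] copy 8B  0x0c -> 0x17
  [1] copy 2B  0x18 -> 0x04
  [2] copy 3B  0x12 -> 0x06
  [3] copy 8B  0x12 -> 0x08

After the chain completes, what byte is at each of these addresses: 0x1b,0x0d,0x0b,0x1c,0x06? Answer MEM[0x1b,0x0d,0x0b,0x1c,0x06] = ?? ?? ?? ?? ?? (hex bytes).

[0] 0x0c->0x17 len=8 : f7 1b 7f 3b c2 b4 ce 68
[1] 0x18->0x04 len=2 : 1b 7f
[2] 0x12->0x06 len=3 : ce 68 e5
[3] 0x12->0x08 len=8 : ce 68 e5 10 a8 f7 1b 7f
query mem[0x1b]=0xc2, mem[0x0d]=0xf7, mem[0x0b]=0x10, mem[0x1c]=0xb4, mem[0x06]=0xce

MEM[0x1b,0x0d,0x0b,0x1c,0x06] = c2 f7 10 b4 ce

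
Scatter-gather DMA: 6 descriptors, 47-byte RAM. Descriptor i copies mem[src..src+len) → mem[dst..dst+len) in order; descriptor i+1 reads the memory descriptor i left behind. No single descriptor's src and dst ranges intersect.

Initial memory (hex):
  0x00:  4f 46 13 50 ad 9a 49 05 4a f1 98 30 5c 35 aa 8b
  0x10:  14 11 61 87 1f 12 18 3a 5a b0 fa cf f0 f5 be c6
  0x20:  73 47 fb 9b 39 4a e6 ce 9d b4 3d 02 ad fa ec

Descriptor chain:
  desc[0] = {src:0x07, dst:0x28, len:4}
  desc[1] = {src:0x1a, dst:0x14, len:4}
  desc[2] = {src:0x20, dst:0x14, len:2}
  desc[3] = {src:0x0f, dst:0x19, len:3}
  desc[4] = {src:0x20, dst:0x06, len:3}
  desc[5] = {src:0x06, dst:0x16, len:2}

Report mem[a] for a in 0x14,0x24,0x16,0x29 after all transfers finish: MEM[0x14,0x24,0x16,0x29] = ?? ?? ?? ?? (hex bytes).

[0] 0x07->0x28 len=4 : 05 4a f1 98
[1] 0x1a->0x14 len=4 : fa cf f0 f5
[2] 0x20->0x14 len=2 : 73 47
[3] 0x0f->0x19 len=3 : 8b 14 11
[4] 0x20->0x06 len=3 : 73 47 fb
[5] 0x06->0x16 len=2 : 73 47
query mem[0x14]=0x73, mem[0x24]=0x39, mem[0x16]=0x73, mem[0x29]=0x4a

MEM[0x14,0x24,0x16,0x29] = 73 39 73 4a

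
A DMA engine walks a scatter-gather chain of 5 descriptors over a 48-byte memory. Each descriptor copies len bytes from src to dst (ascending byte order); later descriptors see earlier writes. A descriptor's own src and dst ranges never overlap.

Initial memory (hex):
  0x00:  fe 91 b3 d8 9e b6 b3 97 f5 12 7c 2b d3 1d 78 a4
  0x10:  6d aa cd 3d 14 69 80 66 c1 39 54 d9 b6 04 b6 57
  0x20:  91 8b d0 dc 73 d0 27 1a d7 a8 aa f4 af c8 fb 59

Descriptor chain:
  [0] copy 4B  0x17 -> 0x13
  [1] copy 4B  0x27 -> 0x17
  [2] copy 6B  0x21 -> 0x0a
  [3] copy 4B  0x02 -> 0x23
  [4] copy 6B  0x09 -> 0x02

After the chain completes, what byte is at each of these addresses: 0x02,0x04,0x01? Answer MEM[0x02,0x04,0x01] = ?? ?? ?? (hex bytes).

[0] 0x17->0x13 len=4 : 66 c1 39 54
[1] 0x27->0x17 len=4 : 1a d7 a8 aa
[2] 0x21->0x0a len=6 : 8b d0 dc 73 d0 27
[3] 0x02->0x23 len=4 : b3 d8 9e b6
[4] 0x09->0x02 len=6 : 12 8b d0 dc 73 d0
query mem[0x02]=0x12, mem[0x04]=0xd0, mem[0x01]=0x91

MEM[0x02,0x04,0x01] = 12 d0 91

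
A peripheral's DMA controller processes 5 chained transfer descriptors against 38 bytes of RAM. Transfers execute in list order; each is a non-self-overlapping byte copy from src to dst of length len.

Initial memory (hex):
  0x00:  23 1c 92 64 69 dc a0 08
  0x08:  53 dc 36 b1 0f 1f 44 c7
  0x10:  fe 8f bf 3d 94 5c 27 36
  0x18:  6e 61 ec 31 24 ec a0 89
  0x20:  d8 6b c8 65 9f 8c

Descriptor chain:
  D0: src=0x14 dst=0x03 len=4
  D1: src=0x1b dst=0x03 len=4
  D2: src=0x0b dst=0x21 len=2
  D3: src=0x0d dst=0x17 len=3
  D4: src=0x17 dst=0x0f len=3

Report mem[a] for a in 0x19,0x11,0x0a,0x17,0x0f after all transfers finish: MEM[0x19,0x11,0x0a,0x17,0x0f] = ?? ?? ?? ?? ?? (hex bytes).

MEM[0x19,0x11,0x0a,0x17,0x0f] = c7 c7 36 1f 1f

D0: mem[0x03..0x06] <- [94 5c 27 36]
D1: mem[0x03..0x06] <- [31 24 ec a0]
D2: mem[0x21..0x22] <- [b1 0f]
D3: mem[0x17..0x19] <- [1f 44 c7]
D4: mem[0x0f..0x11] <- [1f 44 c7]
query mem[0x19]=0xc7, mem[0x11]=0xc7, mem[0x0a]=0x36, mem[0x17]=0x1f, mem[0x0f]=0x1f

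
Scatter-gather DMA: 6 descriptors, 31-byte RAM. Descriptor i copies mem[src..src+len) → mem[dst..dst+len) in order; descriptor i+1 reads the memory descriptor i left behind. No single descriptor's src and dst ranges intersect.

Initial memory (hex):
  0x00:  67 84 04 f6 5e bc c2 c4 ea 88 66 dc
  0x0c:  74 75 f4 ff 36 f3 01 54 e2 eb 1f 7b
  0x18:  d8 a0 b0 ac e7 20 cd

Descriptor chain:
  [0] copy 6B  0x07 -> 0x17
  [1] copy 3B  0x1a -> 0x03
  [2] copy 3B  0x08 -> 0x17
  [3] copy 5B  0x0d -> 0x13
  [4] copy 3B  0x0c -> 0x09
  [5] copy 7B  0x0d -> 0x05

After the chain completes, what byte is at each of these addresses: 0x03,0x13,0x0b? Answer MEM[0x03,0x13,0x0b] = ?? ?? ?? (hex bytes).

MEM[0x03,0x13,0x0b] = 66 75 75

  after D0: wrote 6B at 0x17 = c4ea8866dc74
  after D1: wrote 3B at 0x03 = 66dc74
  after D2: wrote 3B at 0x17 = ea8866
  after D3: wrote 5B at 0x13 = 75f4ff36f3
  after D4: wrote 3B at 0x09 = 7475f4
  after D5: wrote 7B at 0x05 = 75f4ff36f30175
query mem[0x03]=0x66, mem[0x13]=0x75, mem[0x0b]=0x75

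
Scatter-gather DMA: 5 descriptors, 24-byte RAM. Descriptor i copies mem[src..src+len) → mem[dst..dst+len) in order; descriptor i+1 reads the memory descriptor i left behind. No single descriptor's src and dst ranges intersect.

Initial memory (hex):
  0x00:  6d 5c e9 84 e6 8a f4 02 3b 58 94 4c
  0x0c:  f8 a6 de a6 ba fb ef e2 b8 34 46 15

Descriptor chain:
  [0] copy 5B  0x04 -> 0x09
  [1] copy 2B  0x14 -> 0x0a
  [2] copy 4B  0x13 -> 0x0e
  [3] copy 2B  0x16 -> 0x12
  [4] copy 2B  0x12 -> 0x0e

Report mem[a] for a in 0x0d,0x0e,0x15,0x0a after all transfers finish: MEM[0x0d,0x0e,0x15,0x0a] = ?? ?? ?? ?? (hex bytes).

  after D0: wrote 5B at 0x09 = e68af4023b
  after D1: wrote 2B at 0x0a = b834
  after D2: wrote 4B at 0x0e = e2b83446
  after D3: wrote 2B at 0x12 = 4615
  after D4: wrote 2B at 0x0e = 4615
query mem[0x0d]=0x3b, mem[0x0e]=0x46, mem[0x15]=0x34, mem[0x0a]=0xb8

MEM[0x0d,0x0e,0x15,0x0a] = 3b 46 34 b8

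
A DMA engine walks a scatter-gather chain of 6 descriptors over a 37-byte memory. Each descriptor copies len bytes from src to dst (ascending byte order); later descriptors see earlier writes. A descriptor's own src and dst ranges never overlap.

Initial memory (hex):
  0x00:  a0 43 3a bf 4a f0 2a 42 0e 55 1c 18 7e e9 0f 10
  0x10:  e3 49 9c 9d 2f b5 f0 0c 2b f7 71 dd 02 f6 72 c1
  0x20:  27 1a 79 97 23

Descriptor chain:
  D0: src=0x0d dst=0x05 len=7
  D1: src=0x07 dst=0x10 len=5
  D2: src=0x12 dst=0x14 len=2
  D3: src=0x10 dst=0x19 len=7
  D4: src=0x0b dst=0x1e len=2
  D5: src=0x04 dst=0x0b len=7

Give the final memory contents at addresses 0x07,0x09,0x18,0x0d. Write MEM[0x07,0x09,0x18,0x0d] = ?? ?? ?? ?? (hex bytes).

MEM[0x07,0x09,0x18,0x0d] = 10 49 2b 0f

[0] 0x0d->0x05 len=7 : e9 0f 10 e3 49 9c 9d
[1] 0x07->0x10 len=5 : 10 e3 49 9c 9d
[2] 0x12->0x14 len=2 : 49 9c
[3] 0x10->0x19 len=7 : 10 e3 49 9c 49 9c f0
[4] 0x0b->0x1e len=2 : 9d 7e
[5] 0x04->0x0b len=7 : 4a e9 0f 10 e3 49 9c
query mem[0x07]=0x10, mem[0x09]=0x49, mem[0x18]=0x2b, mem[0x0d]=0x0f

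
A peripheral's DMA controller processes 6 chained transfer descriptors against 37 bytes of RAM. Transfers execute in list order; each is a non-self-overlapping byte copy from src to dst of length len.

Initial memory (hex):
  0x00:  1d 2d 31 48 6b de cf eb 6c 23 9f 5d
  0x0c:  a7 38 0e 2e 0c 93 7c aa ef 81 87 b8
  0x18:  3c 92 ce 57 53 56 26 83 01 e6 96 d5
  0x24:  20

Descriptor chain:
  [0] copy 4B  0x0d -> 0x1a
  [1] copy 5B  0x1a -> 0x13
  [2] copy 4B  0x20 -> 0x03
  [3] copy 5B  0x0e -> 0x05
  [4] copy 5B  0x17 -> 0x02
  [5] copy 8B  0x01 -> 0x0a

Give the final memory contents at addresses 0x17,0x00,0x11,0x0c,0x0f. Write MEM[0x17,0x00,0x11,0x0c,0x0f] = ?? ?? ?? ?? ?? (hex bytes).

MEM[0x17,0x00,0x11,0x0c,0x0f] = 26 1d 93 3c 0e

D0: mem[0x1a..0x1d] <- [38 0e 2e 0c]
D1: mem[0x13..0x17] <- [38 0e 2e 0c 26]
D2: mem[0x03..0x06] <- [01 e6 96 d5]
D3: mem[0x05..0x09] <- [0e 2e 0c 93 7c]
D4: mem[0x02..0x06] <- [26 3c 92 38 0e]
D5: mem[0x0a..0x11] <- [2d 26 3c 92 38 0e 0c 93]
query mem[0x17]=0x26, mem[0x00]=0x1d, mem[0x11]=0x93, mem[0x0c]=0x3c, mem[0x0f]=0x0e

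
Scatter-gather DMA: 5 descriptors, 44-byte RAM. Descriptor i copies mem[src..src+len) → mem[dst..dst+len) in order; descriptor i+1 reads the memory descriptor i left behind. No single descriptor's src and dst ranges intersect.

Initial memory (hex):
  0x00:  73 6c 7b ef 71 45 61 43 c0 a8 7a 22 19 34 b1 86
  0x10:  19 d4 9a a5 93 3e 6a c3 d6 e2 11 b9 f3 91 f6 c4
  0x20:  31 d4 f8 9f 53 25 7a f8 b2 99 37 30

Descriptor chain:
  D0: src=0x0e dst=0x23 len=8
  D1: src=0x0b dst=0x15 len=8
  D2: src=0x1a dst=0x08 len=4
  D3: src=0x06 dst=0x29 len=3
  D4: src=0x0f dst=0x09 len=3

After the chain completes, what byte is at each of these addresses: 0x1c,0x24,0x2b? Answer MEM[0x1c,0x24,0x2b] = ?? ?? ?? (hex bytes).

MEM[0x1c,0x24,0x2b] = 9a 86 19

D0: mem[0x23..0x2a] <- [b1 86 19 d4 9a a5 93 3e]
D1: mem[0x15..0x1c] <- [22 19 34 b1 86 19 d4 9a]
D2: mem[0x08..0x0b] <- [19 d4 9a 91]
D3: mem[0x29..0x2b] <- [61 43 19]
D4: mem[0x09..0x0b] <- [86 19 d4]
query mem[0x1c]=0x9a, mem[0x24]=0x86, mem[0x2b]=0x19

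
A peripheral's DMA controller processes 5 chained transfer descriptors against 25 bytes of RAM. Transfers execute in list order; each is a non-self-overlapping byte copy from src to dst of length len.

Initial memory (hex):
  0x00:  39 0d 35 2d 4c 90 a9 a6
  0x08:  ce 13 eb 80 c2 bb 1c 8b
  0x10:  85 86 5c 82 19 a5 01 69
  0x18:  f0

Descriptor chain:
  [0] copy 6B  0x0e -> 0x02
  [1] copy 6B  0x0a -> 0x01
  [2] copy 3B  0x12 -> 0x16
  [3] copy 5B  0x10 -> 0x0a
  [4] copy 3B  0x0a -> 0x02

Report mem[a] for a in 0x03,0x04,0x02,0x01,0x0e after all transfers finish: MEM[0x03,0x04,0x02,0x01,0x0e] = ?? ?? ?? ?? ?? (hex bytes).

D0: mem[0x02..0x07] <- [1c 8b 85 86 5c 82]
D1: mem[0x01..0x06] <- [eb 80 c2 bb 1c 8b]
D2: mem[0x16..0x18] <- [5c 82 19]
D3: mem[0x0a..0x0e] <- [85 86 5c 82 19]
D4: mem[0x02..0x04] <- [85 86 5c]
query mem[0x03]=0x86, mem[0x04]=0x5c, mem[0x02]=0x85, mem[0x01]=0xeb, mem[0x0e]=0x19

MEM[0x03,0x04,0x02,0x01,0x0e] = 86 5c 85 eb 19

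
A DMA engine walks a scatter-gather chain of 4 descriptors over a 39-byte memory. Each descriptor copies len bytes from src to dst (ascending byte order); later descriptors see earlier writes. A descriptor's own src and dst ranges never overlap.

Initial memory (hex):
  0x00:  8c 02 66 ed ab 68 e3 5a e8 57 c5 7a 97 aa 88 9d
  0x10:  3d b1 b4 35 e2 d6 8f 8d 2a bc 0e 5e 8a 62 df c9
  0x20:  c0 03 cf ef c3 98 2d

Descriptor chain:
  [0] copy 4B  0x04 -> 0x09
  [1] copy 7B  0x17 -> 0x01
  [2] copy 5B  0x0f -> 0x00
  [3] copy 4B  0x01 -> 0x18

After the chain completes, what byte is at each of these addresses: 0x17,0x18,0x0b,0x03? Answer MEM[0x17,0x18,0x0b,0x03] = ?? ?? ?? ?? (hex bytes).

MEM[0x17,0x18,0x0b,0x03] = 8d 3d e3 b4

D0: mem[0x09..0x0c] <- [ab 68 e3 5a]
D1: mem[0x01..0x07] <- [8d 2a bc 0e 5e 8a 62]
D2: mem[0x00..0x04] <- [9d 3d b1 b4 35]
D3: mem[0x18..0x1b] <- [3d b1 b4 35]
query mem[0x17]=0x8d, mem[0x18]=0x3d, mem[0x0b]=0xe3, mem[0x03]=0xb4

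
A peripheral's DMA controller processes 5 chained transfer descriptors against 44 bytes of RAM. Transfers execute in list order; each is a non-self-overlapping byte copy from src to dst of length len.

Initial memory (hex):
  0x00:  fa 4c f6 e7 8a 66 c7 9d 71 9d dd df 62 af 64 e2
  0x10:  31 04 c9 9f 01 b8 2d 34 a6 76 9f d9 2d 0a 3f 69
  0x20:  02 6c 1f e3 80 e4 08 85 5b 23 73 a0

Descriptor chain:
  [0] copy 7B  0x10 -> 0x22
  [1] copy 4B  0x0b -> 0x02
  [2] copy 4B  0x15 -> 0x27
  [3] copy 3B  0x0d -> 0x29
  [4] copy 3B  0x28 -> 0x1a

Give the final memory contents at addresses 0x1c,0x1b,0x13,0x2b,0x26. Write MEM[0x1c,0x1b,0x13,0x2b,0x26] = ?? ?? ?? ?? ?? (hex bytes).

MEM[0x1c,0x1b,0x13,0x2b,0x26] = 64 af 9f e2 01

#0 dst[0x22+7] := {0x31,0x04,0xc9,0x9f,0x01,0xb8,0x2d}
#1 dst[0x02+4] := {0xdf,0x62,0xaf,0x64}
#2 dst[0x27+4] := {0xb8,0x2d,0x34,0xa6}
#3 dst[0x29+3] := {0xaf,0x64,0xe2}
#4 dst[0x1a+3] := {0x2d,0xaf,0x64}
query mem[0x1c]=0x64, mem[0x1b]=0xaf, mem[0x13]=0x9f, mem[0x2b]=0xe2, mem[0x26]=0x01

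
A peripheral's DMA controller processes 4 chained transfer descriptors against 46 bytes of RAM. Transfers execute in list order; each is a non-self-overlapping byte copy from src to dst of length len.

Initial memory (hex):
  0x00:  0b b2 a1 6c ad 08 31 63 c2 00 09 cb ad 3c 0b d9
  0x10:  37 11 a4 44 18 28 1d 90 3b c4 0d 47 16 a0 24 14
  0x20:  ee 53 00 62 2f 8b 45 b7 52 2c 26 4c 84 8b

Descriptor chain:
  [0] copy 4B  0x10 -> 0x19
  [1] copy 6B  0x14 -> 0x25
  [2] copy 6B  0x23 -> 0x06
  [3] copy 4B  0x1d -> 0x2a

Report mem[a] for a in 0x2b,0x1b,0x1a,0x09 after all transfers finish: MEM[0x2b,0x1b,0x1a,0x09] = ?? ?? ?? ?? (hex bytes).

  after D0: wrote 4B at 0x19 = 3711a444
  after D1: wrote 6B at 0x25 = 18281d903b37
  after D2: wrote 6B at 0x06 = 622f18281d90
  after D3: wrote 4B at 0x2a = a02414ee
query mem[0x2b]=0x24, mem[0x1b]=0xa4, mem[0x1a]=0x11, mem[0x09]=0x28

MEM[0x2b,0x1b,0x1a,0x09] = 24 a4 11 28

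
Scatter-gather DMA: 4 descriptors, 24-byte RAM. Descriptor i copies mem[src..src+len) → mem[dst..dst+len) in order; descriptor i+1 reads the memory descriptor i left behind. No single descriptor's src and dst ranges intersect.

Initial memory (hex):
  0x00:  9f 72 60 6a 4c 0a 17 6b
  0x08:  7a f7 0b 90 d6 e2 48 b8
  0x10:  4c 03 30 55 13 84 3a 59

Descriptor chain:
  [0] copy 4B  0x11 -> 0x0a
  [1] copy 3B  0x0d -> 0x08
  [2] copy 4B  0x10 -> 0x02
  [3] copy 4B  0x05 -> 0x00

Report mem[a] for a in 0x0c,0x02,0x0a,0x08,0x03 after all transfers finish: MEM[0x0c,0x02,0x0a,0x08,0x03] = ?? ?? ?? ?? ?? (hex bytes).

MEM[0x0c,0x02,0x0a,0x08,0x03] = 55 6b b8 13 13

D0: mem[0x0a..0x0d] <- [03 30 55 13]
D1: mem[0x08..0x0a] <- [13 48 b8]
D2: mem[0x02..0x05] <- [4c 03 30 55]
D3: mem[0x00..0x03] <- [55 17 6b 13]
query mem[0x0c]=0x55, mem[0x02]=0x6b, mem[0x0a]=0xb8, mem[0x08]=0x13, mem[0x03]=0x13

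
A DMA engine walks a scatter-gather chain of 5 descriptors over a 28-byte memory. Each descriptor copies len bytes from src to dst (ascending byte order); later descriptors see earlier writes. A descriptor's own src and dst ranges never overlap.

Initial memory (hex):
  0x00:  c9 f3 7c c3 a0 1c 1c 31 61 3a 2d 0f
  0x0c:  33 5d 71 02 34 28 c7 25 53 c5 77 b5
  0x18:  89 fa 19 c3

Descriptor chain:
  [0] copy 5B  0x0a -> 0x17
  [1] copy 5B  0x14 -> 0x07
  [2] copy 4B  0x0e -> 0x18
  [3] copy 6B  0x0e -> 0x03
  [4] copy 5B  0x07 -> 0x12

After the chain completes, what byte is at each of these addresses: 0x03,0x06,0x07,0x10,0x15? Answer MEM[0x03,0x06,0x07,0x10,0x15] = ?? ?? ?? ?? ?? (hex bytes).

MEM[0x03,0x06,0x07,0x10,0x15] = 71 28 c7 34 2d

[0] 0x0a->0x17 len=5 : 2d 0f 33 5d 71
[1] 0x14->0x07 len=5 : 53 c5 77 2d 0f
[2] 0x0e->0x18 len=4 : 71 02 34 28
[3] 0x0e->0x03 len=6 : 71 02 34 28 c7 25
[4] 0x07->0x12 len=5 : c7 25 77 2d 0f
query mem[0x03]=0x71, mem[0x06]=0x28, mem[0x07]=0xc7, mem[0x10]=0x34, mem[0x15]=0x2d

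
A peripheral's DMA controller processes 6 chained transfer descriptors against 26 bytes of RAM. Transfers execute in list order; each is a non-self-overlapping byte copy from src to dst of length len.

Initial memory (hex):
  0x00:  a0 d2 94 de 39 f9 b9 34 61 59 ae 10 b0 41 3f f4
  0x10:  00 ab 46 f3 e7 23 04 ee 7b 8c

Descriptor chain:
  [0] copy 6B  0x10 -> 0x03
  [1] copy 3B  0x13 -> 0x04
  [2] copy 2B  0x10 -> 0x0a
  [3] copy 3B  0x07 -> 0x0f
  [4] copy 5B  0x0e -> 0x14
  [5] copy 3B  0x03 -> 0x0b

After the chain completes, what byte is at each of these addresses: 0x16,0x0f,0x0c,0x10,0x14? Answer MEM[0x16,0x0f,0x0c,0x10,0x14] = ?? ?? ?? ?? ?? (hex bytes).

  after D0: wrote 6B at 0x03 = 00ab46f3e723
  after D1: wrote 3B at 0x04 = f3e723
  after D2: wrote 2B at 0x0a = 00ab
  after D3: wrote 3B at 0x0f = e72359
  after D4: wrote 5B at 0x14 = 3fe7235946
  after D5: wrote 3B at 0x0b = 00f3e7
query mem[0x16]=0x23, mem[0x0f]=0xe7, mem[0x0c]=0xf3, mem[0x10]=0x23, mem[0x14]=0x3f

MEM[0x16,0x0f,0x0c,0x10,0x14] = 23 e7 f3 23 3f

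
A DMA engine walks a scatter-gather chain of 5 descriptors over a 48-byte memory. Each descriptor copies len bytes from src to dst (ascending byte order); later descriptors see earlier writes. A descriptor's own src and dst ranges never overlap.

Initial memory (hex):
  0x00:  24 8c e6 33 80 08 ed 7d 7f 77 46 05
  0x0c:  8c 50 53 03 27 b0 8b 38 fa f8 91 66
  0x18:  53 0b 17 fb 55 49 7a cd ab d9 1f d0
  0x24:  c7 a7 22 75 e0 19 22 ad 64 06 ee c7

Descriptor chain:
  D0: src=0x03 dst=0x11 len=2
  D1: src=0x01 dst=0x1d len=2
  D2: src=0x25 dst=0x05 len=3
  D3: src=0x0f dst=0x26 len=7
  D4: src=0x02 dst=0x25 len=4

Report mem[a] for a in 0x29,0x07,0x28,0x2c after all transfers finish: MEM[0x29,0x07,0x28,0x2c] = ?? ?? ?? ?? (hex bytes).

MEM[0x29,0x07,0x28,0x2c] = 80 75 a7 f8

D0: mem[0x11..0x12] <- [33 80]
D1: mem[0x1d..0x1e] <- [8c e6]
D2: mem[0x05..0x07] <- [a7 22 75]
D3: mem[0x26..0x2c] <- [03 27 33 80 38 fa f8]
D4: mem[0x25..0x28] <- [e6 33 80 a7]
query mem[0x29]=0x80, mem[0x07]=0x75, mem[0x28]=0xa7, mem[0x2c]=0xf8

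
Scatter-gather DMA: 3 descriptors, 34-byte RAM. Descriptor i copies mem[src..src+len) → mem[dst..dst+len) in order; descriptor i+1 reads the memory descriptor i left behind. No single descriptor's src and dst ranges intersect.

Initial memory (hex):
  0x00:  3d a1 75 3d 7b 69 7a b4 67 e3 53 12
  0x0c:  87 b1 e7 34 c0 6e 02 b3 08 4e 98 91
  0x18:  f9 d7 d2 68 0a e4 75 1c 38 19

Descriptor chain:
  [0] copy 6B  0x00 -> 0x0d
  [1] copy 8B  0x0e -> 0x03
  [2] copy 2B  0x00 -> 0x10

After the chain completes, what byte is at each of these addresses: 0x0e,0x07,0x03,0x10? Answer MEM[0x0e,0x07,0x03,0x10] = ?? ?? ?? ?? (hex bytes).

MEM[0x0e,0x07,0x03,0x10] = a1 69 a1 3d

  after D0: wrote 6B at 0x0d = 3da1753d7b69
  after D1: wrote 8B at 0x03 = a1753d7b69b3084e
  after D2: wrote 2B at 0x10 = 3da1
query mem[0x0e]=0xa1, mem[0x07]=0x69, mem[0x03]=0xa1, mem[0x10]=0x3d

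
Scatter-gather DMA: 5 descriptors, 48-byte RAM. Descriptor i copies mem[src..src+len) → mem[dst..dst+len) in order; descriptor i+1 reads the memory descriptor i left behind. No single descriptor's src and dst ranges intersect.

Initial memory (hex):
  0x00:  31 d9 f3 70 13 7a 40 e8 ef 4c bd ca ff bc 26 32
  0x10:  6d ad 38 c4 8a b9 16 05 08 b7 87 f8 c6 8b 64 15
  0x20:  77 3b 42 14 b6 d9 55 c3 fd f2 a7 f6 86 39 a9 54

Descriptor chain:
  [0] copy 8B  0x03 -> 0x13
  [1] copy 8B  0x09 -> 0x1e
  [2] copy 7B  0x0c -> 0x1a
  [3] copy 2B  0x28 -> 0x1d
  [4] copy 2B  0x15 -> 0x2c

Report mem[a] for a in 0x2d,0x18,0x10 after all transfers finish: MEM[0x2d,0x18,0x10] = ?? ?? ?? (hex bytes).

  after D0: wrote 8B at 0x13 = 70137a40e8ef4cbd
  after D1: wrote 8B at 0x1e = 4cbdcaffbc26326d
  after D2: wrote 7B at 0x1a = ffbc26326dad38
  after D3: wrote 2B at 0x1d = fdf2
  after D4: wrote 2B at 0x2c = 7a40
query mem[0x2d]=0x40, mem[0x18]=0xef, mem[0x10]=0x6d

MEM[0x2d,0x18,0x10] = 40 ef 6d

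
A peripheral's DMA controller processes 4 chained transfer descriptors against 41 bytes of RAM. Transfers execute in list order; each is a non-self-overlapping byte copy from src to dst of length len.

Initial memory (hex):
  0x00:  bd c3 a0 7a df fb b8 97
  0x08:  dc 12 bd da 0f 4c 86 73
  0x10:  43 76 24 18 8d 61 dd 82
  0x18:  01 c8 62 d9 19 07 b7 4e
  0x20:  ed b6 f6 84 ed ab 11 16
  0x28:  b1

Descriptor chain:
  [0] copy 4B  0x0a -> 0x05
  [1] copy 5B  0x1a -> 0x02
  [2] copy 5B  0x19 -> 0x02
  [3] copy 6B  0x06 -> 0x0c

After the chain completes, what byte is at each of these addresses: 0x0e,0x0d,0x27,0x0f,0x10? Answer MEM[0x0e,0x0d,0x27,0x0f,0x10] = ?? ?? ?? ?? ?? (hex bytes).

  after D0: wrote 4B at 0x05 = bdda0f4c
  after D1: wrote 5B at 0x02 = 62d91907b7
  after D2: wrote 5B at 0x02 = c862d91907
  after D3: wrote 6B at 0x0c = 070f4c12bdda
query mem[0x0e]=0x4c, mem[0x0d]=0x0f, mem[0x27]=0x16, mem[0x0f]=0x12, mem[0x10]=0xbd

MEM[0x0e,0x0d,0x27,0x0f,0x10] = 4c 0f 16 12 bd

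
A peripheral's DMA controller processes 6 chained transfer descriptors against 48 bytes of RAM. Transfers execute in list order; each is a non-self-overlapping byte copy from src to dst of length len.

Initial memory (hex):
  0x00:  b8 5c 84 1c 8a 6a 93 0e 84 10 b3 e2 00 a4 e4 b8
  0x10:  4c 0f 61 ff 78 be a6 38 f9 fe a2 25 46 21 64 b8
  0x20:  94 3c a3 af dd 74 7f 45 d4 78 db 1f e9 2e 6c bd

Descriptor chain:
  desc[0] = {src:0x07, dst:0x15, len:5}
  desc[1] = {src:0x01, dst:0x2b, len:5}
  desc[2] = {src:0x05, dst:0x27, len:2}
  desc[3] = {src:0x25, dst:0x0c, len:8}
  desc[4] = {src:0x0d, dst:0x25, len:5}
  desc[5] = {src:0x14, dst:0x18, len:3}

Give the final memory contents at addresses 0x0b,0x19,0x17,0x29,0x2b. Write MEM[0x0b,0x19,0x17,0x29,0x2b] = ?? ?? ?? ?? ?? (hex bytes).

MEM[0x0b,0x19,0x17,0x29,0x2b] = e2 0e 10 db 5c

D0: mem[0x15..0x19] <- [0e 84 10 b3 e2]
D1: mem[0x2b..0x2f] <- [5c 84 1c 8a 6a]
D2: mem[0x27..0x28] <- [6a 93]
D3: mem[0x0c..0x13] <- [74 7f 6a 93 78 db 5c 84]
D4: mem[0x25..0x29] <- [7f 6a 93 78 db]
D5: mem[0x18..0x1a] <- [78 0e 84]
query mem[0x0b]=0xe2, mem[0x19]=0x0e, mem[0x17]=0x10, mem[0x29]=0xdb, mem[0x2b]=0x5c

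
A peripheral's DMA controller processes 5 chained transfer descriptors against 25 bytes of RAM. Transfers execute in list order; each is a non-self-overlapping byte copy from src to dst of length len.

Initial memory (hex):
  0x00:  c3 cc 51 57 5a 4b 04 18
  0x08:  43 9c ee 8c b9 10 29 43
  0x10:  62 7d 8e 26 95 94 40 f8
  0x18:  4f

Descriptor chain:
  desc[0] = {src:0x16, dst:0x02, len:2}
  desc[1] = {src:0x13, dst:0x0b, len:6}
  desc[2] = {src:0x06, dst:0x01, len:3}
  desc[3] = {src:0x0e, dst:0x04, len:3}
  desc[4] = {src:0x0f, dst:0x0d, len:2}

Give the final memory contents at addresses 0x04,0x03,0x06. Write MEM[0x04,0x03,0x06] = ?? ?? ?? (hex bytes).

MEM[0x04,0x03,0x06] = 40 43 4f

D0: mem[0x02..0x03] <- [40 f8]
D1: mem[0x0b..0x10] <- [26 95 94 40 f8 4f]
D2: mem[0x01..0x03] <- [04 18 43]
D3: mem[0x04..0x06] <- [40 f8 4f]
D4: mem[0x0d..0x0e] <- [f8 4f]
query mem[0x04]=0x40, mem[0x03]=0x43, mem[0x06]=0x4f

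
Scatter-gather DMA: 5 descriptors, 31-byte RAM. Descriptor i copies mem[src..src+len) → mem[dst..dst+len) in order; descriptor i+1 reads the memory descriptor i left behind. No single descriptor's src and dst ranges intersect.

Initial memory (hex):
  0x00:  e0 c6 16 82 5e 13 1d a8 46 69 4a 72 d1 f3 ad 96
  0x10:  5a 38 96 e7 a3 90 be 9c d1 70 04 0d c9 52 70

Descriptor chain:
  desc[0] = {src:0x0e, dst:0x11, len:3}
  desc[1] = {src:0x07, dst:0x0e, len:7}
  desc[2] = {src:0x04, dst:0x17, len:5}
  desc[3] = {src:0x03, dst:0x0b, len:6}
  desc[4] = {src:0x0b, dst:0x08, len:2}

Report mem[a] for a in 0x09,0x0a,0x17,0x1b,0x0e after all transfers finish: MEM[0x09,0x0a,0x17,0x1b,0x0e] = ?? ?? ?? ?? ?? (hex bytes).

MEM[0x09,0x0a,0x17,0x1b,0x0e] = 5e 4a 5e 46 1d

[0] 0x0e->0x11 len=3 : ad 96 5a
[1] 0x07->0x0e len=7 : a8 46 69 4a 72 d1 f3
[2] 0x04->0x17 len=5 : 5e 13 1d a8 46
[3] 0x03->0x0b len=6 : 82 5e 13 1d a8 46
[4] 0x0b->0x08 len=2 : 82 5e
query mem[0x09]=0x5e, mem[0x0a]=0x4a, mem[0x17]=0x5e, mem[0x1b]=0x46, mem[0x0e]=0x1d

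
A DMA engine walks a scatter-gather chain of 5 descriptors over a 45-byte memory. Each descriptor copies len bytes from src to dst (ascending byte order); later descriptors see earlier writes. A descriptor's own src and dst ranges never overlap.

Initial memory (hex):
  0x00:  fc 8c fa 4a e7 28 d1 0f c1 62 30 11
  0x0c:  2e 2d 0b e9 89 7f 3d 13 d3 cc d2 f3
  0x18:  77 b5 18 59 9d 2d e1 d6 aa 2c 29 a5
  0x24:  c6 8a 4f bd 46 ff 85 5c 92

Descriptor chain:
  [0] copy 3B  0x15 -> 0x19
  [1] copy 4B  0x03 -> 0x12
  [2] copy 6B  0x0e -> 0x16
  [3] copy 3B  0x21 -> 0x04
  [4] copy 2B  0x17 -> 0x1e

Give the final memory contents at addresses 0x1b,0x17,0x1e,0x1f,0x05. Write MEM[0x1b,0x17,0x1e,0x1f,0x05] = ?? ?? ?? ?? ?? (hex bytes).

MEM[0x1b,0x17,0x1e,0x1f,0x05] = e7 e9 e9 89 29

  after D0: wrote 3B at 0x19 = ccd2f3
  after D1: wrote 4B at 0x12 = 4ae728d1
  after D2: wrote 6B at 0x16 = 0be9897f4ae7
  after D3: wrote 3B at 0x04 = 2c29a5
  after D4: wrote 2B at 0x1e = e989
query mem[0x1b]=0xe7, mem[0x17]=0xe9, mem[0x1e]=0xe9, mem[0x1f]=0x89, mem[0x05]=0x29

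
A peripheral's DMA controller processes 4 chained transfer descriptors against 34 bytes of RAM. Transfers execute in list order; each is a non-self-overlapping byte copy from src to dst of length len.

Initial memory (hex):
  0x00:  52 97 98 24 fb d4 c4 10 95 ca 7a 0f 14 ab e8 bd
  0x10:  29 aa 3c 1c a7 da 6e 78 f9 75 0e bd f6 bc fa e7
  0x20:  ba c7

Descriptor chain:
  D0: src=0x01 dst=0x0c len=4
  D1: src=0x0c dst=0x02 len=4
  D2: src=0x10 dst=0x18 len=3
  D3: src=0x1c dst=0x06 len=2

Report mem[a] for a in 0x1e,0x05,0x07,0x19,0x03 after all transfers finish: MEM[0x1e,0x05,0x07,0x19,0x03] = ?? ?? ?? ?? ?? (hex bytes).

#0 dst[0x0c+4] := {0x97,0x98,0x24,0xfb}
#1 dst[0x02+4] := {0x97,0x98,0x24,0xfb}
#2 dst[0x18+3] := {0x29,0xaa,0x3c}
#3 dst[0x06+2] := {0xf6,0xbc}
query mem[0x1e]=0xfa, mem[0x05]=0xfb, mem[0x07]=0xbc, mem[0x19]=0xaa, mem[0x03]=0x98

MEM[0x1e,0x05,0x07,0x19,0x03] = fa fb bc aa 98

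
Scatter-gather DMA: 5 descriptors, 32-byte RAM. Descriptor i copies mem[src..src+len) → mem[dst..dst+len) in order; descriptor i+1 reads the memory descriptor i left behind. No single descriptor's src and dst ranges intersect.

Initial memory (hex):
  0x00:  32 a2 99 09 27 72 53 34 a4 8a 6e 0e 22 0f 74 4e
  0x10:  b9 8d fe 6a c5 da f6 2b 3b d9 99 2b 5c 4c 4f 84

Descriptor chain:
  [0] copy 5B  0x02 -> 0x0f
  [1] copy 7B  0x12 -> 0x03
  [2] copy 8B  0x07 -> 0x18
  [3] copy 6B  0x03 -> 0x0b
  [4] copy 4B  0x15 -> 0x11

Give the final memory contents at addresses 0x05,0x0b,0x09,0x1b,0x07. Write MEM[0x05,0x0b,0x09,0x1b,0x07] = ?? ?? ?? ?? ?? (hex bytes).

MEM[0x05,0x0b,0x09,0x1b,0x07] = c5 72 3b 6e f6

D0: mem[0x0f..0x13] <- [99 09 27 72 53]
D1: mem[0x03..0x09] <- [72 53 c5 da f6 2b 3b]
D2: mem[0x18..0x1f] <- [f6 2b 3b 6e 0e 22 0f 74]
D3: mem[0x0b..0x10] <- [72 53 c5 da f6 2b]
D4: mem[0x11..0x14] <- [da f6 2b f6]
query mem[0x05]=0xc5, mem[0x0b]=0x72, mem[0x09]=0x3b, mem[0x1b]=0x6e, mem[0x07]=0xf6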